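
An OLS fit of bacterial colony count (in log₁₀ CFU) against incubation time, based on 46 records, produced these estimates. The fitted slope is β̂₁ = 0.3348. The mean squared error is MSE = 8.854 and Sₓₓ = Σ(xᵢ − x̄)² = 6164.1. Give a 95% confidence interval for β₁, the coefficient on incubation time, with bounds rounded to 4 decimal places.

(0.2584, 0.4112)

SE(β̂₁) = √(MSE/Sₓₓ) = √(8.854/6164.1) = 0.0378996.
df = n − 2 = 44.
t* = t_{0.025, 44} = 2.015368.
Margin = t* × SE = 2.015368 × 0.0378996 = 0.076382.
CI: 0.3348 ± 0.076382 → (0.2584, 0.4112).
With 95% confidence, each one-unit increase in incubation time is associated with a change of between 0.2584 and 0.4112 log₁₀ CFU in bacterial colony count.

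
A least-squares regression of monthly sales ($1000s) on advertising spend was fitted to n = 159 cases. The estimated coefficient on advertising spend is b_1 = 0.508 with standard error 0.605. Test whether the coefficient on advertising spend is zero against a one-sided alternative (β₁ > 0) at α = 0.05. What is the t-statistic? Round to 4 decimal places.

t = 0.8397

H₀: β₁ = 0 vs H₁: β₁ > 0.
t = (b_1 − β₁⁰)/SE = 0.508 / 0.605 = 0.8397.
df = n − 2 = 159 − 2 = 157.
One-sided p ≈ 0.2012, which is ≥ 0.05, so fail to reject H₀.
The data do not give significant evidence that the true slope on advertising spend is positive.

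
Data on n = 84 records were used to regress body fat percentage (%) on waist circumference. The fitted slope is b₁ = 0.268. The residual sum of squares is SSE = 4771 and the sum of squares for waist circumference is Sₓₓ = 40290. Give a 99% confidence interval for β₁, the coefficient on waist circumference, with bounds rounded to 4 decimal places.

MSE = SSE/(n − 2) = 4771/82 = 58.1829.
SE(b₁) = √(MSE/Sₓₓ) = √(58.1829/40290) = 0.0380014.
df = n − 2 = 82.
t* = t_{0.005, 82} = 2.637123.
Margin = t* × SE = 2.637123 × 0.0380014 = 0.100214.
CI: 0.268 ± 0.100214 → (0.1678, 0.3682).
With 99% confidence, each one-unit increase in waist circumference is associated with a change of between 0.1678 and 0.3682 % in body fat percentage.

(0.1678, 0.3682)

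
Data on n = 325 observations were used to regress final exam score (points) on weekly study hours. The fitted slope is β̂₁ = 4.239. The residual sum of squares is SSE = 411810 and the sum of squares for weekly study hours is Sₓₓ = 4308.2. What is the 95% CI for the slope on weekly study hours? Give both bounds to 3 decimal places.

(3.169, 5.309)

MSE = SSE/(n − 2) = 411810/323 = 1274.95.
SE(β̂₁) = √(MSE/Sₓₓ) = √(1274.95/4308.2) = 0.544.
df = n − 2 = 323.
t* = t_{0.025, 323} = 1.967336.
Margin = t* × SE = 1.967336 × 0.544 = 1.07023.
CI: 4.239 ± 1.07023 → (3.169, 5.309).
With 95% confidence, each one-unit increase in weekly study hours is associated with a change of between 3.169 and 5.309 points in final exam score.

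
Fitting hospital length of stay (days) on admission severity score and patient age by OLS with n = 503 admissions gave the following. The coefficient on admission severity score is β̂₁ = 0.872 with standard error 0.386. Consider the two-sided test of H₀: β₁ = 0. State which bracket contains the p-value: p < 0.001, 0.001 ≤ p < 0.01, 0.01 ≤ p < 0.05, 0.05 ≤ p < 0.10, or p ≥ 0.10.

0.01 ≤ p < 0.05

t = 0.872 / 0.386 = 2.259.
df = n − k − 1 = 503 − 2 − 1 = 500.
Two-sided p = 2·P(T_{500} > |t|) ≈ 0.0243.
So 0.01 ≤ p < 0.05.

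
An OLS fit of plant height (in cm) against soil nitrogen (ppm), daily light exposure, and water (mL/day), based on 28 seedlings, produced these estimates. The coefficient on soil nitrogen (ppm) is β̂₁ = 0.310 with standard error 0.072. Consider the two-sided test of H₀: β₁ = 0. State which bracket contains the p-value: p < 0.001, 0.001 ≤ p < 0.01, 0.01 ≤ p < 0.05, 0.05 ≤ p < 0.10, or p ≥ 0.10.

p < 0.001

t = 0.310 / 0.072 = 4.306.
df = n − k − 1 = 28 − 3 − 1 = 24.
Two-sided p = 2·P(T_{24} > |t|) ≈ 0.0002.
So p < 0.001.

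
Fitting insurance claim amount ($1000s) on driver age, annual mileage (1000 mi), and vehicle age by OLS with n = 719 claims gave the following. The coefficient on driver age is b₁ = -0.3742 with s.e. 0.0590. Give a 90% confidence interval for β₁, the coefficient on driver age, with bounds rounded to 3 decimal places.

(-0.471, -0.277)

df = n − k − 1 = 719 − 3 − 1 = 715.
t* = t_{0.05, 715} = 1.646988.
Margin = t* × SE = 1.646988 × 0.0590 = 0.09717.
CI: -0.3742 ± 0.09717 → (-0.471, -0.277).
With 90% confidence, each one-unit increase in driver age is associated with a change of between -0.471 and -0.277 $1000s in insurance claim amount, holding the other predictors fixed.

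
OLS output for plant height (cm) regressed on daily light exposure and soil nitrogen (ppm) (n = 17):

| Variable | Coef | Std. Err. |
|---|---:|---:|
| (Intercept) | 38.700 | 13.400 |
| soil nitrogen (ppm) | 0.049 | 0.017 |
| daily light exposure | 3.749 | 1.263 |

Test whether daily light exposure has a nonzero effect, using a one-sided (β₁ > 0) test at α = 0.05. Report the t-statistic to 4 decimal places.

t = 2.9683

Read off: b = 3.749, SE = 1.263 for daily light exposure.
H₀: β₁ = 0 vs H₁: β₁ > 0.
t = 3.749 / 1.263 = 2.9683.
df = n − k − 1 = 17 − 2 − 1 = 14.
One-sided p ≈ 0.0051, which is < 0.05, so reject H₀.
There is evidence that the true slope on daily light exposure is positive, holding the other predictors fixed.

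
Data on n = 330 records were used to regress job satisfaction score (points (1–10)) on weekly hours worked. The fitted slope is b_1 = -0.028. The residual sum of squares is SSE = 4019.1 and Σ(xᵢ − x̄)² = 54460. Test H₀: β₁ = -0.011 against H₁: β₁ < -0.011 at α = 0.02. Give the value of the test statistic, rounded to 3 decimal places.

t = -1.133

MSE = SSE/(n − 2) = 4019.1/328 = 12.2534.
SE(b_1) = √(MSE/Sₓₓ) = √(12.2534/54460) = 0.0149999.
t = (-0.028 − (-0.011)) / 0.0149999 = -1.133.
df = n − 2 = 328.
One-sided p ≈ 0.1289, which is ≥ 0.02, so fail to reject H₀.
The data do not give significant evidence that the true slope on weekly hours worked is below -0.011 points (1–10) per unit.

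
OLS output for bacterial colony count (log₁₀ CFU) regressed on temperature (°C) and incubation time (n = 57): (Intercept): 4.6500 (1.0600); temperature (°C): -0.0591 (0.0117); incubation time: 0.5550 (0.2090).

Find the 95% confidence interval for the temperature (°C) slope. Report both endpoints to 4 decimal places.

Read off: b = -0.0591, SE = 0.0117 for temperature (°C).
df = n − k − 1 = 57 − 2 − 1 = 54.
t* = t_{0.025, 54} = 2.004879.
Margin = t* × SE = 2.004879 × 0.0117 = 0.023457.
CI: -0.0591 ± 0.023457 → (-0.0826, -0.0356).

(-0.0826, -0.0356)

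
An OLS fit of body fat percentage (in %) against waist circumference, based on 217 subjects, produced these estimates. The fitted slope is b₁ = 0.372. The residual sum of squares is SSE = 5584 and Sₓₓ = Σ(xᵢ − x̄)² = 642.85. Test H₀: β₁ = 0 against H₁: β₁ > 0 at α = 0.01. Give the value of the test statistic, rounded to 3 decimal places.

t = 1.851

MSE = SSE/(n − 2) = 5584/215 = 25.9721.
SE(b₁) = √(MSE/Sₓₓ) = √(25.9721/642.85) = 0.201001.
t = 0.372 / 0.201001 = 1.851.
df = n − 2 = 215.
One-sided p ≈ 0.0328, which is ≥ 0.01, so fail to reject H₀.
The data do not give significant evidence that the true slope on waist circumference is positive.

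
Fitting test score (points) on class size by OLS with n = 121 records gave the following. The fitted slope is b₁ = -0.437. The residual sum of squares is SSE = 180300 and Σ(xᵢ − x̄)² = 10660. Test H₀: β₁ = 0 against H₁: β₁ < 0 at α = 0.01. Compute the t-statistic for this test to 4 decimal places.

MSE = SSE/(n − 2) = 180300/119 = 1515.13.
SE(b₁) = √(MSE/Sₓₓ) = √(1515.13/10660) = 0.377004.
t = -0.437 / 0.377004 = -1.1591.
df = n − 2 = 119.
One-sided p ≈ 0.1244, which is ≥ 0.01, so fail to reject H₀.
The data do not give significant evidence that the true slope on class size is negative.

t = -1.1591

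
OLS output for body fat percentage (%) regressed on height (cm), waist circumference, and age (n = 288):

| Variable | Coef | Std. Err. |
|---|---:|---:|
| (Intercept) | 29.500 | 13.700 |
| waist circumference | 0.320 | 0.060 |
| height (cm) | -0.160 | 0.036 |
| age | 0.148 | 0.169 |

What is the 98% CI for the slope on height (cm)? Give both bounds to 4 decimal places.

(-0.2442, -0.0758)

Read off: b = -0.160, SE = 0.036 for height (cm).
df = n − k − 1 = 288 − 3 − 1 = 284.
t* = t_{0.01, 284} = 2.33955.
Margin = t* × SE = 2.33955 × 0.036 = 0.084224.
CI: -0.160 ± 0.084224 → (-0.2442, -0.0758).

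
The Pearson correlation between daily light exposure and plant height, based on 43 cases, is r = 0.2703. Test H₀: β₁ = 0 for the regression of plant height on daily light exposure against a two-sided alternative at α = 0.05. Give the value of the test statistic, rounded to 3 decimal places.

t = 1.798

t = r·√(n − 2)/√(1 − r²) = 0.2703·√41/√0.926938 = 1.798.
df = n − 2 = 41.
Two-sided p ≈ 0.0796, which is ≥ 0.05, so fail to reject H₀.
The data do not give significant evidence of a linear association between daily light exposure and plant height.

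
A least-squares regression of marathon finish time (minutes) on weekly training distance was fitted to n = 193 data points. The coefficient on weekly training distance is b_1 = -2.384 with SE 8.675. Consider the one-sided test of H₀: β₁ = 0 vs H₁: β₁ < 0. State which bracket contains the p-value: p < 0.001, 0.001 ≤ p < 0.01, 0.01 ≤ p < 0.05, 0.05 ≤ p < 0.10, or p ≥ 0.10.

p ≥ 0.10

t = -2.384 / 8.675 = -0.275.
df = n − 2 = 193 − 2 = 191.
One-sided p = P(T_{191} < t) ≈ 0.3919.
So p ≥ 0.10.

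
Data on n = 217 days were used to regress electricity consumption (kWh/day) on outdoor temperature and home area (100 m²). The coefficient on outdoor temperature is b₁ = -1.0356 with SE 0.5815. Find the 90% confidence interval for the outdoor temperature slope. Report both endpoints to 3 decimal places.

df = n − k − 1 = 217 − 2 − 1 = 214.
t* = t_{0.05, 214} = 1.652005.
Margin = t* × SE = 1.652005 × 0.5815 = 0.96064.
CI: -1.0356 ± 0.96064 → (-1.996, -0.075).
With 90% confidence, each one-unit increase in outdoor temperature is associated with a change of between -1.996 and -0.075 kWh/day in electricity consumption, holding the other predictors fixed.

(-1.996, -0.075)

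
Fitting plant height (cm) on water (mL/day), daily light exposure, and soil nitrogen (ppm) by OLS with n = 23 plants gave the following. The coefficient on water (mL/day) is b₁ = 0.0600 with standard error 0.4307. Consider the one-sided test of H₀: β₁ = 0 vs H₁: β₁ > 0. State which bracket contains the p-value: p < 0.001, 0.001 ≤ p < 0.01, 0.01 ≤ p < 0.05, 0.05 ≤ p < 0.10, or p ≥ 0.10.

p ≥ 0.10

t = 0.0600 / 0.4307 = 0.139.
df = n − k − 1 = 23 − 3 − 1 = 19.
One-sided p = P(T_{19} > t) ≈ 0.4453.
So p ≥ 0.10.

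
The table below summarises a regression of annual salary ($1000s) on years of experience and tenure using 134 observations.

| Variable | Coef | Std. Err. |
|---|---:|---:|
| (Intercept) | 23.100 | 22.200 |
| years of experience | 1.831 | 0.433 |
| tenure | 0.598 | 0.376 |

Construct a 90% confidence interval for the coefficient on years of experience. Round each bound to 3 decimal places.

(1.114, 2.548)

Read off: b = 1.831, SE = 0.433 for years of experience.
df = n − k − 1 = 134 − 2 − 1 = 131.
t* = t_{0.05, 131} = 1.656569.
Margin = t* × SE = 1.656569 × 0.433 = 0.71729.
CI: 1.831 ± 0.71729 → (1.114, 2.548).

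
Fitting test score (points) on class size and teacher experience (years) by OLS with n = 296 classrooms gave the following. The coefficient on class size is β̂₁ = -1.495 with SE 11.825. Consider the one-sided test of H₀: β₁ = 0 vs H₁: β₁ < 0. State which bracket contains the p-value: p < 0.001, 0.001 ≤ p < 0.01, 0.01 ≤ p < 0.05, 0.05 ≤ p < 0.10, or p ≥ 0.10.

t = -1.495 / 11.825 = -0.126.
df = n − k − 1 = 296 − 2 − 1 = 293.
One-sided p = P(T_{293} < t) ≈ 0.4497.
So p ≥ 0.10.

p ≥ 0.10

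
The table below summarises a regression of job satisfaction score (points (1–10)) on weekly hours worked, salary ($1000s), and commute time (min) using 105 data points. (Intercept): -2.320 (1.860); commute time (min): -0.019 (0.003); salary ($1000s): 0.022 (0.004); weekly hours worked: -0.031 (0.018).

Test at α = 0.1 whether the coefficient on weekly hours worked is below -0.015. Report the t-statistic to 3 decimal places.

t = -0.889

Read off: b = -0.031, SE = 0.018 for weekly hours worked.
H₀: β₁ = -0.015 vs H₁: β₁ < -0.015.
t = (-0.031 − (-0.015)) / 0.018 = -0.889.
df = n − k − 1 = 105 − 3 − 1 = 101.
One-sided p ≈ 0.1881, which is ≥ 0.1, so fail to reject H₀.
The data do not give significant evidence that the true slope on weekly hours worked is below -0.015 points (1–10) per unit, holding the other predictors fixed.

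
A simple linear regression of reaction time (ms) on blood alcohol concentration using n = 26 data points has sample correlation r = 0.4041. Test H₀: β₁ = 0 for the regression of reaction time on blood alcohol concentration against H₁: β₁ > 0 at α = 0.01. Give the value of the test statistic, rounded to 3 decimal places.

t = r·√(n − 2)/√(1 − r²) = 0.4041·√24/√0.836703 = 2.164.
df = n − 2 = 24.
One-sided p ≈ 0.0203, which is ≥ 0.01, so fail to reject H₀.
The data do not give significant evidence of a linear association between blood alcohol concentration and reaction time.

t = 2.164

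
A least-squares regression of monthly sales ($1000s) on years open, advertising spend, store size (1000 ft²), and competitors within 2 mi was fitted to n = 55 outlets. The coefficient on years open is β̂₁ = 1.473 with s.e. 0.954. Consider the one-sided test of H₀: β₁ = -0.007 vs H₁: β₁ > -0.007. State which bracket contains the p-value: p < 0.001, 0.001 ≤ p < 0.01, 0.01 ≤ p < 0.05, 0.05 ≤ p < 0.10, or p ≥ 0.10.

0.05 ≤ p < 0.10

t = (1.473 − (-0.007)) / 0.954 = 1.551.
df = n − k − 1 = 55 − 4 − 1 = 50.
One-sided p = P(T_{50} > t) ≈ 0.0636.
So 0.05 ≤ p < 0.10.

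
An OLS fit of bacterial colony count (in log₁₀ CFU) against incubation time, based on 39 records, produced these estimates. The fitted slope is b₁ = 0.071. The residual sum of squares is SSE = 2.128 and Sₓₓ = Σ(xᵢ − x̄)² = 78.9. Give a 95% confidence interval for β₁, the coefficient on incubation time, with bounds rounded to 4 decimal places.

(0.0163, 0.1257)

MSE = SSE/(n − 2) = 2.128/37 = 0.0575135.
SE(b₁) = √(MSE/Sₓₓ) = √(0.0575135/78.9) = 0.0269989.
df = n − 2 = 37.
t* = t_{0.025, 37} = 2.026192.
Margin = t* × SE = 2.026192 × 0.0269989 = 0.054705.
CI: 0.071 ± 0.054705 → (0.0163, 0.1257).
With 95% confidence, each one-unit increase in incubation time is associated with a change of between 0.0163 and 0.1257 log₁₀ CFU in bacterial colony count.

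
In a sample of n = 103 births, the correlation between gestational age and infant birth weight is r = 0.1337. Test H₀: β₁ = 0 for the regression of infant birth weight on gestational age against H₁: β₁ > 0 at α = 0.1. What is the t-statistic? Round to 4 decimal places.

t = r·√(n − 2)/√(1 − r²) = 0.1337·√101/√0.982124 = 1.3558.
df = n − 2 = 101.
One-sided p ≈ 0.0891, which is < 0.1, so reject H₀.
There is evidence of a linear association between gestational age and infant birth weight.

t = 1.3558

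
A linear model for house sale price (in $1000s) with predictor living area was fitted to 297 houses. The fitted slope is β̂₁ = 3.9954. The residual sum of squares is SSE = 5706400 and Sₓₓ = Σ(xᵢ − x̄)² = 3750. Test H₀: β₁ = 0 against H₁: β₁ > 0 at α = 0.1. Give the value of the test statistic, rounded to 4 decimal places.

MSE = SSE/(n − 2) = 5706400/295 = 19343.7.
SE(β̂₁) = √(MSE/Sₓₓ) = √(19343.7/3750) = 2.2712.
t = 3.9954 / 2.2712 = 1.7592.
df = n − 2 = 295.
One-sided p ≈ 0.0398, which is < 0.1, so reject H₀.
There is evidence that the true slope on living area is positive.

t = 1.7592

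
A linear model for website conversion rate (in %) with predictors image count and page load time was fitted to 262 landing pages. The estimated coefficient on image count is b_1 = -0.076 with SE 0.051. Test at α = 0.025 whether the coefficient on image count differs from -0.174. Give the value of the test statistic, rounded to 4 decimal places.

t = 1.9216

H₀: β₁ = -0.174 vs H₁: β₁ ≠ -0.174.
t = (b_1 − β₁⁰)/SE = (-0.076 − (-0.174)) / 0.051 = 1.9216.
df = n − k − 1 = 262 − 2 − 1 = 259.
Two-sided p ≈ 0.0558, which is ≥ 0.025, so fail to reject H₀.
The data are consistent with a true slope of -0.174 % per unit of image count, holding the other predictors fixed.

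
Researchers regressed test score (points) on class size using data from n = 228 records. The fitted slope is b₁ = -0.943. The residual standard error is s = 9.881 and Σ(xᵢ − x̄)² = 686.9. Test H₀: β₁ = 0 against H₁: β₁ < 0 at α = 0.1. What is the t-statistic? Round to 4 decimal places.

SE(b₁) = s/√Sₓₓ = 9.881/√686.9 = 0.377011.
t = -0.943 / 0.377011 = -2.5013.
df = n − 2 = 226.
One-sided p ≈ 0.0065, which is < 0.1, so reject H₀.
There is evidence that the true slope on class size is negative.

t = -2.5013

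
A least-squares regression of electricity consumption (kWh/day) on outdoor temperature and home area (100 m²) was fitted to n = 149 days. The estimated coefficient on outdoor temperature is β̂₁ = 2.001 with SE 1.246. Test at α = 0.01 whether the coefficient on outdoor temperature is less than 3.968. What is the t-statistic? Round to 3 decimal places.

t = -1.579

H₀: β₁ = 3.968 vs H₁: β₁ < 3.968.
t = (β̂₁ − β₁⁰)/SE = (2.001 − 3.968) / 1.246 = -1.579.
df = n − k − 1 = 149 − 2 − 1 = 146.
One-sided p ≈ 0.0583, which is ≥ 0.01, so fail to reject H₀.
The data do not give significant evidence that the true slope on outdoor temperature is below 3.968 kWh/day per unit, holding the other predictors fixed.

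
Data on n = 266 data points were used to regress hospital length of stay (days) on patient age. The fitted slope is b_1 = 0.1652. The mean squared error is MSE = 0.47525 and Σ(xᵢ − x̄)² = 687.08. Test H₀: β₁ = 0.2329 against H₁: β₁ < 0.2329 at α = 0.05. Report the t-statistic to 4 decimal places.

t = -2.5741

SE(b_1) = √(MSE/Sₓₓ) = √(0.47525/687.08) = 0.0263001.
t = (0.1652 − 0.2329) / 0.0263001 = -2.5741.
df = n − 2 = 264.
One-sided p ≈ 0.0053, which is < 0.05, so reject H₀.
There is evidence that the true slope on patient age is below 0.2329 days per unit.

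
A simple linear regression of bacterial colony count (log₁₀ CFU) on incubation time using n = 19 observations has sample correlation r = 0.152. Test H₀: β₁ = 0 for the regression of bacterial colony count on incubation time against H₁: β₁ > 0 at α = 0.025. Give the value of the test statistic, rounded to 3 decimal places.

t = r·√(n − 2)/√(1 − r²) = 0.152·√17/√0.976896 = 0.634.
df = n − 2 = 17.
One-sided p ≈ 0.2672, which is ≥ 0.025, so fail to reject H₀.
The data do not give significant evidence of a linear association between incubation time and bacterial colony count.

t = 0.634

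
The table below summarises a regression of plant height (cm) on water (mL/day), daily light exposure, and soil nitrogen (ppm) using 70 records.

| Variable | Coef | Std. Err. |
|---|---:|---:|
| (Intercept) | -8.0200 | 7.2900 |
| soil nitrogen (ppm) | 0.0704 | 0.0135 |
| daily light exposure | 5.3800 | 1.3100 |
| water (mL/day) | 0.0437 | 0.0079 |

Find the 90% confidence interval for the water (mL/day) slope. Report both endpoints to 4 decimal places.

(0.0305, 0.0569)

Read off: b = 0.0437, SE = 0.0079 for water (mL/day).
df = n − k − 1 = 70 − 3 − 1 = 66.
t* = t_{0.05, 66} = 1.668271.
Margin = t* × SE = 1.668271 × 0.0079 = 0.013179.
CI: 0.0437 ± 0.013179 → (0.0305, 0.0569).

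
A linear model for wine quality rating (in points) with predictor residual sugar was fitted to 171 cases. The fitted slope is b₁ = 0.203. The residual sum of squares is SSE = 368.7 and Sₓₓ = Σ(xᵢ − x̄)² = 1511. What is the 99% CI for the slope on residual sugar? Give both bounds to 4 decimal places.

(0.1040, 0.3020)

MSE = SSE/(n − 2) = 368.7/169 = 2.18166.
SE(b₁) = √(MSE/Sₓₓ) = √(2.18166/1511) = 0.037998.
df = n − 2 = 169.
t* = t_{0.005, 169} = 2.605233.
Margin = t* × SE = 2.605233 × 0.037998 = 0.098994.
CI: 0.203 ± 0.098994 → (0.1040, 0.3020).
With 99% confidence, each one-unit increase in residual sugar is associated with a change of between 0.1040 and 0.3020 points in wine quality rating.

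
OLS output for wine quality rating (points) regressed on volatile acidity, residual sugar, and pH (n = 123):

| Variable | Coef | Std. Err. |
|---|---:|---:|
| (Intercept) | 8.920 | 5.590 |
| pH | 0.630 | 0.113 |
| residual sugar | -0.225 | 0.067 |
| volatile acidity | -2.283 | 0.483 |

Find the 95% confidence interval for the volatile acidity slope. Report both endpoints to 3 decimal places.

(-3.239, -1.327)

Read off: b = -2.283, SE = 0.483 for volatile acidity.
df = n − k − 1 = 123 − 3 − 1 = 119.
t* = t_{0.025, 119} = 1.9801.
Margin = t* × SE = 1.9801 × 0.483 = 0.95639.
CI: -2.283 ± 0.95639 → (-3.239, -1.327).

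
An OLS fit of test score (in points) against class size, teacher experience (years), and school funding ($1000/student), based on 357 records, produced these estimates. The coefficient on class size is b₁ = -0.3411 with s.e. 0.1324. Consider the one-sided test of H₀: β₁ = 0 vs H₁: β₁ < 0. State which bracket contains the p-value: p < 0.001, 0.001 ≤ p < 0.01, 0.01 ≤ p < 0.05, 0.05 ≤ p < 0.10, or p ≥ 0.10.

0.001 ≤ p < 0.01

t = -0.3411 / 0.1324 = -2.576.
df = n − k − 1 = 357 − 3 − 1 = 353.
One-sided p = P(T_{353} < t) ≈ 0.0052.
So 0.001 ≤ p < 0.01.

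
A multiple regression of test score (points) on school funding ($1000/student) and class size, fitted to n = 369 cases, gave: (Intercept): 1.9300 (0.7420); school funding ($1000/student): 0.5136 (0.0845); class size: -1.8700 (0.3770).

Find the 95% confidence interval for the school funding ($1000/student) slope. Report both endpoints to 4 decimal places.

(0.3474, 0.6798)

Read off: b = 0.5136, SE = 0.0845 for school funding ($1000/student).
df = n − k − 1 = 369 − 2 − 1 = 366.
t* = t_{0.025, 366} = 1.966467.
Margin = t* × SE = 1.966467 × 0.0845 = 0.166166.
CI: 0.5136 ± 0.166166 → (0.3474, 0.6798).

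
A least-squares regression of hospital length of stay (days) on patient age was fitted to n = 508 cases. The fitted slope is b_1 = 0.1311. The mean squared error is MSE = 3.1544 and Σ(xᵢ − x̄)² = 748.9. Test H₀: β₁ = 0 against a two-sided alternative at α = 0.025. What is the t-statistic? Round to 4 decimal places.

SE(b_1) = √(MSE/Sₓₓ) = √(3.1544/748.9) = 0.0649003.
t = 0.1311 / 0.0649003 = 2.0200.
df = n − 2 = 506.
Two-sided p ≈ 0.0439, which is ≥ 0.025, so fail to reject H₀.
The data do not give significant evidence of an association between patient age and hospital length of stay.

t = 2.0200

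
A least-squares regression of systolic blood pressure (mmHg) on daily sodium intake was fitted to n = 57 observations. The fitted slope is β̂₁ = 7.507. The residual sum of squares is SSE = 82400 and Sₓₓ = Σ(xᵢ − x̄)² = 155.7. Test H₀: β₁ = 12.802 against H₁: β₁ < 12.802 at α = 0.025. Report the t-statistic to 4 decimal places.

t = -1.7070

MSE = SSE/(n − 2) = 82400/55 = 1498.18.
SE(β̂₁) = √(MSE/Sₓₓ) = √(1498.18/155.7) = 3.10197.
t = (7.507 − 12.802) / 3.10197 = -1.7070.
df = n − 2 = 55.
One-sided p ≈ 0.0467, which is ≥ 0.025, so fail to reject H₀.
The data do not give significant evidence that the true slope on daily sodium intake is below 12.802 mmHg per unit.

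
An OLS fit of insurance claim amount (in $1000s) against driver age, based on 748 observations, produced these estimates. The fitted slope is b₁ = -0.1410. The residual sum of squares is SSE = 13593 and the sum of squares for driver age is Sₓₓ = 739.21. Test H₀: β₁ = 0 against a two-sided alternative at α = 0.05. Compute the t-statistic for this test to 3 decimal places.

t = -0.898

MSE = SSE/(n − 2) = 13593/746 = 18.2212.
SE(b₁) = √(MSE/Sₓₓ) = √(18.2212/739.21) = 0.157002.
t = -0.1410 / 0.157002 = -0.898.
df = n − 2 = 746.
Two-sided p ≈ 0.3694, which is ≥ 0.05, so fail to reject H₀.
The data do not give significant evidence of an association between driver age and insurance claim amount.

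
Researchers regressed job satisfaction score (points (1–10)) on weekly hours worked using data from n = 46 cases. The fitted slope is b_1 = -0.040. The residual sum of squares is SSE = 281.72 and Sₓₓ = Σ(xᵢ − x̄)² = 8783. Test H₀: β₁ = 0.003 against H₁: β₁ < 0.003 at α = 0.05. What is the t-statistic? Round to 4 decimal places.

MSE = SSE/(n − 2) = 281.72/44 = 6.40273.
SE(b_1) = √(MSE/Sₓₓ) = √(6.40273/8783) = 0.0269998.
t = (-0.040 − 0.003) / 0.0269998 = -1.5926.
df = n − 2 = 44.
One-sided p ≈ 0.0592, which is ≥ 0.05, so fail to reject H₀.
The data do not give significant evidence that the true slope on weekly hours worked is below 0.003 points (1–10) per unit.

t = -1.5926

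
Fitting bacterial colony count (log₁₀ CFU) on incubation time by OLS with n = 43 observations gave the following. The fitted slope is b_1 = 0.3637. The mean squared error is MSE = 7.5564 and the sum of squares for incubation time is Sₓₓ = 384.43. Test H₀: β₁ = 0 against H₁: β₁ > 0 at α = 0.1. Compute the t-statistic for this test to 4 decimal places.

SE(b_1) = √(MSE/Sₓₓ) = √(7.5564/384.43) = 0.1402.
t = 0.3637 / 0.1402 = 2.5941.
df = n − 2 = 41.
One-sided p ≈ 0.0065, which is < 0.1, so reject H₀.
There is evidence that the true slope on incubation time is positive.

t = 2.5941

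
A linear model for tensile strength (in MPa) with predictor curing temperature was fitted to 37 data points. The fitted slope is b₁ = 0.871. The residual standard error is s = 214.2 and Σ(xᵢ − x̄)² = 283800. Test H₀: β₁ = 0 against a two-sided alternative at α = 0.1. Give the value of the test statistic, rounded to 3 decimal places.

SE(b₁) = s/√Sₓₓ = 214.2/√283800 = 0.402081.
t = 0.871 / 0.402081 = 2.166.
df = n − 2 = 35.
Two-sided p ≈ 0.0372, which is < 0.1, so reject H₀.
There is evidence that curing temperature is associated with tensile strength.

t = 2.166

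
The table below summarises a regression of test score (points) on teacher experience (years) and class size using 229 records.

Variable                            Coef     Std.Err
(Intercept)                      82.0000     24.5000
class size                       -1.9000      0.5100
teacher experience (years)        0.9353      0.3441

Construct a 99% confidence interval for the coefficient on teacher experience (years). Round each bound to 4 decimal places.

Read off: b = 0.9353, SE = 0.3441 for teacher experience (years).
df = n − k − 1 = 229 − 2 − 1 = 226.
t* = t_{0.005, 226} = 2.597758.
Margin = t* × SE = 2.597758 × 0.3441 = 0.893889.
CI: 0.9353 ± 0.893889 → (0.0414, 1.8292).

(0.0414, 1.8292)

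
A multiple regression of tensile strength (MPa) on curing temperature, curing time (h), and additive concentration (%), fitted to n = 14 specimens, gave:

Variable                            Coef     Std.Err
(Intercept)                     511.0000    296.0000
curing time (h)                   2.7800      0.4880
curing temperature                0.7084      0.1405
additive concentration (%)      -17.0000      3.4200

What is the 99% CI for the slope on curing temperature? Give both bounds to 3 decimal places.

Read off: b = 0.7084, SE = 0.1405 for curing temperature.
df = n − k − 1 = 14 − 3 − 1 = 10.
t* = t_{0.005, 10} = 3.169273.
Margin = t* × SE = 3.169273 × 0.1405 = 0.44528.
CI: 0.7084 ± 0.44528 → (0.263, 1.154).

(0.263, 1.154)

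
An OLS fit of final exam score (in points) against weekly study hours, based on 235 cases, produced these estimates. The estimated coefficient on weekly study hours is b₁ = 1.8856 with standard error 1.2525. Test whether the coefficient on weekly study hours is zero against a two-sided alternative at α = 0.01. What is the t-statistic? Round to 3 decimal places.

H₀: β₁ = 0 vs H₁: β₁ ≠ 0.
t = (b₁ − β₁⁰)/SE = 1.8856 / 1.2525 = 1.505.
df = n − 2 = 235 − 2 = 233.
Two-sided p ≈ 0.1336, which is ≥ 0.01, so fail to reject H₀.
The data do not give significant evidence of an association between weekly study hours and final exam score.

t = 1.505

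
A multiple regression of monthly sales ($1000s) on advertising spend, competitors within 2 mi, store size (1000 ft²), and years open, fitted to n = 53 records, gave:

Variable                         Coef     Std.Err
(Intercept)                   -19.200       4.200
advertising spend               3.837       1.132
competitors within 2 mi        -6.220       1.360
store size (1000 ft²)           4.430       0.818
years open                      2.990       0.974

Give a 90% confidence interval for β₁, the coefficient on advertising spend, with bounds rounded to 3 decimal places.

(1.938, 5.736)

Read off: b = 3.837, SE = 1.132 for advertising spend.
df = n − k − 1 = 53 − 4 − 1 = 48.
t* = t_{0.05, 48} = 1.677224.
Margin = t* × SE = 1.677224 × 1.132 = 1.89862.
CI: 3.837 ± 1.89862 → (1.938, 5.736).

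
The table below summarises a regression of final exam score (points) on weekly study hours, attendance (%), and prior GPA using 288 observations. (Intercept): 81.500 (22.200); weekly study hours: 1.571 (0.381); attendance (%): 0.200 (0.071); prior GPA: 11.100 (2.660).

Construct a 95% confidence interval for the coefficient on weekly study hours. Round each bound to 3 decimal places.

Read off: b = 1.571, SE = 0.381 for weekly study hours.
df = n − k − 1 = 288 − 3 − 1 = 284.
t* = t_{0.025, 284} = 1.968352.
Margin = t* × SE = 1.968352 × 0.381 = 0.74994.
CI: 1.571 ± 0.74994 → (0.821, 2.321).

(0.821, 2.321)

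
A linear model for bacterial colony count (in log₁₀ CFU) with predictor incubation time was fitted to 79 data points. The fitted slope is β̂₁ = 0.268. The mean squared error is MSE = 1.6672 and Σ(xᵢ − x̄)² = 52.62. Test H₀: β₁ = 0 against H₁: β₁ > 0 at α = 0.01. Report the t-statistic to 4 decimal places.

t = 1.5056

SE(β̂₁) = √(MSE/Sₓₓ) = √(1.6672/52.62) = 0.177999.
t = 0.268 / 0.177999 = 1.5056.
df = n − 2 = 77.
One-sided p ≈ 0.0681, which is ≥ 0.01, so fail to reject H₀.
The data do not give significant evidence that the true slope on incubation time is positive.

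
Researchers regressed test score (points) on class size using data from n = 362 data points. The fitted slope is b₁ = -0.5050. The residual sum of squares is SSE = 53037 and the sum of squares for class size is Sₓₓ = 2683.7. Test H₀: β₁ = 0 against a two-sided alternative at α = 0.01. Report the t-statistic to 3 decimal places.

t = -2.155

MSE = SSE/(n − 2) = 53037/360 = 147.325.
SE(b₁) = √(MSE/Sₓₓ) = √(147.325/2683.7) = 0.234299.
t = -0.5050 / 0.234299 = -2.155.
df = n − 2 = 360.
Two-sided p ≈ 0.0318, which is ≥ 0.01, so fail to reject H₀.
The data do not give significant evidence of an association between class size and test score.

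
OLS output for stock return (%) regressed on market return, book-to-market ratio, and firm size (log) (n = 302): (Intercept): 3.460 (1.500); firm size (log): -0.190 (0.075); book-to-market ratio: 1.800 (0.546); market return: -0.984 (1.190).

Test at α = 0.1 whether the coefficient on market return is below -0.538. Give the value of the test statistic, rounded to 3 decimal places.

t = -0.375

Read off: b = -0.984, SE = 1.190 for market return.
H₀: β₁ = -0.538 vs H₁: β₁ < -0.538.
t = (-0.984 − (-0.538)) / 1.190 = -0.375.
df = n − k − 1 = 302 − 3 − 1 = 298.
One-sided p ≈ 0.3540, which is ≥ 0.1, so fail to reject H₀.
The data do not give significant evidence that the true slope on market return is below -0.538 % per unit, holding the other predictors fixed.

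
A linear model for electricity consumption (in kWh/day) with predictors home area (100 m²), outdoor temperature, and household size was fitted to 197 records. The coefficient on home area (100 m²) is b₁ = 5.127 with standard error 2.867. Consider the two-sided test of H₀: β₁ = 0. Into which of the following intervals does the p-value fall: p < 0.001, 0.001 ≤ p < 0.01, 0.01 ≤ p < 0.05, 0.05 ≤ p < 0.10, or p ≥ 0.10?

t = 5.127 / 2.867 = 1.788.
df = n − k − 1 = 197 − 3 − 1 = 193.
Two-sided p = 2·P(T_{193} > |t|) ≈ 0.0753.
So 0.05 ≤ p < 0.10.

0.05 ≤ p < 0.10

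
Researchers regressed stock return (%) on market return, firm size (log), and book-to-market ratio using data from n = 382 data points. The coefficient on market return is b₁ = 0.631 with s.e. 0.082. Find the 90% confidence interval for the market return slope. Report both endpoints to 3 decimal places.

df = n − k − 1 = 382 − 3 − 1 = 378.
t* = t_{0.05, 378} = 1.648895.
Margin = t* × SE = 1.648895 × 0.082 = 0.13521.
CI: 0.631 ± 0.13521 → (0.496, 0.766).
With 90% confidence, each one-unit increase in market return is associated with a change of between 0.496 and 0.766 % in stock return, holding the other predictors fixed.

(0.496, 0.766)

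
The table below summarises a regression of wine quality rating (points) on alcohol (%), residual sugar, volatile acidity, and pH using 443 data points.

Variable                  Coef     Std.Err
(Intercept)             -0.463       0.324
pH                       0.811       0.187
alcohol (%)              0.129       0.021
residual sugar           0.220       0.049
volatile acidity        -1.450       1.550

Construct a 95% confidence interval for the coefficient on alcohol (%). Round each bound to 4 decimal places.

(0.0877, 0.1703)

Read off: b = 0.129, SE = 0.021 for alcohol (%).
df = n − k − 1 = 443 − 4 − 1 = 438.
t* = t_{0.025, 438} = 1.965395.
Margin = t* × SE = 1.965395 × 0.021 = 0.041273.
CI: 0.129 ± 0.041273 → (0.0877, 0.1703).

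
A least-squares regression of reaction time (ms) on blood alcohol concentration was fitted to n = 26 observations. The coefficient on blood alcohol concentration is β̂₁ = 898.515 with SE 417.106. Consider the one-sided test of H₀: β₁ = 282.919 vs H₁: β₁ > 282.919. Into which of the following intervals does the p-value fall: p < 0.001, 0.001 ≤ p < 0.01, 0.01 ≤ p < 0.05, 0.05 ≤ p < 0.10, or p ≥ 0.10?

0.05 ≤ p < 0.10

t = (898.515 − 282.919) / 417.106 = 1.476.
df = n − 2 = 26 − 2 = 24.
One-sided p = P(T_{24} > t) ≈ 0.0765.
So 0.05 ≤ p < 0.10.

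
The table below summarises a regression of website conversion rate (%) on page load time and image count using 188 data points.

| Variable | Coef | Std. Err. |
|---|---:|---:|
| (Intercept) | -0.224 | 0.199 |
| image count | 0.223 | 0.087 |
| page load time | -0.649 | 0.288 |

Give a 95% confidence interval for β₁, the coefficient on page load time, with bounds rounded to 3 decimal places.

(-1.217, -0.081)

Read off: b = -0.649, SE = 0.288 for page load time.
df = n − k − 1 = 188 − 2 − 1 = 185.
t* = t_{0.025, 185} = 1.97287.
Margin = t* × SE = 1.97287 × 0.288 = 0.56819.
CI: -0.649 ± 0.56819 → (-1.217, -0.081).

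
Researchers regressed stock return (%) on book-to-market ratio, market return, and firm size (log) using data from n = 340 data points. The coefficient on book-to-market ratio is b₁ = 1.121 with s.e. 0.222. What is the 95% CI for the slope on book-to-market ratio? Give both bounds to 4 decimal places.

(0.6843, 1.5577)

df = n − k − 1 = 340 − 3 − 1 = 336.
t* = t_{0.025, 336} = 1.967049.
Margin = t* × SE = 1.967049 × 0.222 = 0.436685.
CI: 1.121 ± 0.436685 → (0.6843, 1.5577).
With 95% confidence, each one-unit increase in book-to-market ratio is associated with a change of between 0.6843 and 1.5577 % in stock return, holding the other predictors fixed.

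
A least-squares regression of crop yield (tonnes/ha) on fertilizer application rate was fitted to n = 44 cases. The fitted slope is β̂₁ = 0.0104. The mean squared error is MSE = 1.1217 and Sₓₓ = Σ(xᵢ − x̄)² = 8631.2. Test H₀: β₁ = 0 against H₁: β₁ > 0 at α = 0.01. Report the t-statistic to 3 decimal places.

t = 0.912

SE(β̂₁) = √(MSE/Sₓₓ) = √(1.1217/8631.2) = 0.0113999.
t = 0.0104 / 0.0113999 = 0.912.
df = n − 2 = 42.
One-sided p ≈ 0.1834, which is ≥ 0.01, so fail to reject H₀.
The data do not give significant evidence that the true slope on fertilizer application rate is positive.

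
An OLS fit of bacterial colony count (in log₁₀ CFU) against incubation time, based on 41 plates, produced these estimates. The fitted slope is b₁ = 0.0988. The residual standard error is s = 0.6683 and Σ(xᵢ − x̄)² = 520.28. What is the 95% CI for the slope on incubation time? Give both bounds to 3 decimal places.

SE(b₁) = s/√Sₓₓ = 0.6683/√520.28 = 0.029299.
df = n − 2 = 39.
t* = t_{0.025, 39} = 2.022691.
Margin = t* × SE = 2.022691 × 0.029299 = 0.05926.
CI: 0.0988 ± 0.05926 → (0.040, 0.158).
With 95% confidence, each one-unit increase in incubation time is associated with a change of between 0.040 and 0.158 log₁₀ CFU in bacterial colony count.

(0.040, 0.158)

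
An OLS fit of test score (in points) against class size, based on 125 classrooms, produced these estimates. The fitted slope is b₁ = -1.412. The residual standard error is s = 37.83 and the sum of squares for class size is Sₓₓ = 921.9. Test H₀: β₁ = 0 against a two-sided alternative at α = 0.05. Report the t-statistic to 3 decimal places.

t = -1.133

SE(b₁) = s/√Sₓₓ = 37.83/√921.9 = 1.24593.
t = -1.412 / 1.24593 = -1.133.
df = n − 2 = 123.
Two-sided p ≈ 0.2593, which is ≥ 0.05, so fail to reject H₀.
The data do not give significant evidence of an association between class size and test score.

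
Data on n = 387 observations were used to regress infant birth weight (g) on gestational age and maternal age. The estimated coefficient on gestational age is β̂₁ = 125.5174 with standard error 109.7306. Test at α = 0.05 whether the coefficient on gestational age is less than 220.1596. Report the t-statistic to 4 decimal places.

t = -0.8625

H₀: β₁ = 220.1596 vs H₁: β₁ < 220.1596.
t = (β̂₁ − β₁⁰)/SE = (125.5174 − 220.1596) / 109.7306 = -0.8625.
df = n − k − 1 = 387 − 2 − 1 = 384.
One-sided p ≈ 0.1945, which is ≥ 0.05, so fail to reject H₀.
The data do not give significant evidence that the true slope on gestational age is below 220.1596 g per unit, holding the other predictors fixed.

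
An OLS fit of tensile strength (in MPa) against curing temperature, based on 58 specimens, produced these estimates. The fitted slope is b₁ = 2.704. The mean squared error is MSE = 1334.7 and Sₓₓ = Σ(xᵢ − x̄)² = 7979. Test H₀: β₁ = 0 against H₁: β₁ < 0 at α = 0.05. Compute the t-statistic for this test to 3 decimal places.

t = 6.611

SE(b₁) = √(MSE/Sₓₓ) = √(1334.7/7979) = 0.408995.
t = 2.704 / 0.408995 = 6.611.
df = n − 2 = 56.
One-sided p ≈ 1.0000, which is ≥ 0.05, so fail to reject H₀.
The data do not give significant evidence that the true slope on curing temperature is negative.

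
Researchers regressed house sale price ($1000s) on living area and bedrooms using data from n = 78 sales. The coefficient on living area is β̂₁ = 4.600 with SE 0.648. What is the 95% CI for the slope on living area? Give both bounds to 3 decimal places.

df = n − k − 1 = 78 − 2 − 1 = 75.
t* = t_{0.025, 75} = 1.992102.
Margin = t* × SE = 1.992102 × 0.648 = 1.29088.
CI: 4.600 ± 1.29088 → (3.309, 5.891).
With 95% confidence, each one-unit increase in living area is associated with a change of between 3.309 and 5.891 $1000s in house sale price, holding the other predictors fixed.

(3.309, 5.891)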